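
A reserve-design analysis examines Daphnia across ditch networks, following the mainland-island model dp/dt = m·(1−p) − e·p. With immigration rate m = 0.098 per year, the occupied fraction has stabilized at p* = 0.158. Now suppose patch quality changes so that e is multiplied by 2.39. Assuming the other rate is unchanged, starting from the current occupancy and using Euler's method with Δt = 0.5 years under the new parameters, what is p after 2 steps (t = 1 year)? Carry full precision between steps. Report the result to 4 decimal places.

0.0819

Balance m(1−p*) = e·p* gives e = m(1−p*)/p* = 0.098×0.84200/0.15800 = 0.52225.
Starting from p₀ = 0.15800; update p ← p + (dp/dt)·Δt with the new parameters.
step 1: Δp = -0.05735, p = 0.10065
step 2: Δp = -0.01875, p = 0.08190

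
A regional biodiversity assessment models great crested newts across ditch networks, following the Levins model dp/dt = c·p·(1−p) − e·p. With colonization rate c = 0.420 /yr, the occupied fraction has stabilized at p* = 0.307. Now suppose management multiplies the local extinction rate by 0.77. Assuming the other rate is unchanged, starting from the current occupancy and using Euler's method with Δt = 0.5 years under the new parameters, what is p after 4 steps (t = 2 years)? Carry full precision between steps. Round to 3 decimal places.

0.346

Balance c(1−p*) = e gives e = 0.420×(1 − 0.30700) = 0.29106.
Starting from p₀ = 0.30700; update p ← p + (dp/dt)·Δt with the new parameters.
  1  |  dp/dt·Δt = +0.010276  |  p_1 = 0.317276
  2  |  dp/dt·Δt = +0.009935  |  p_2 = 0.327211
  3  |  dp/dt·Δt = +0.009564  |  p_3 = 0.336775
  4  |  dp/dt·Δt = +0.009167  |  p_4 = 0.345941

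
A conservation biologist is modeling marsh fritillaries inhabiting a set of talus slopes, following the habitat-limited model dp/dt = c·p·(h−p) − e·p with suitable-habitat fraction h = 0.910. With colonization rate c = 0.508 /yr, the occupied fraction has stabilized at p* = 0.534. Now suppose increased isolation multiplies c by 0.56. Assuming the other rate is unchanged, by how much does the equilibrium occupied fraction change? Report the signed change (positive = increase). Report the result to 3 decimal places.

-0.295

Balance c(h−p*) = e gives e = 0.508×(0.91 − 0.53400) = 0.19101.
New p* = 0.91 − e/c = 0.91 − 0.19101/0.28448 = 0.23856.
Δp* = 0.23856 − 0.53400 = -0.29544.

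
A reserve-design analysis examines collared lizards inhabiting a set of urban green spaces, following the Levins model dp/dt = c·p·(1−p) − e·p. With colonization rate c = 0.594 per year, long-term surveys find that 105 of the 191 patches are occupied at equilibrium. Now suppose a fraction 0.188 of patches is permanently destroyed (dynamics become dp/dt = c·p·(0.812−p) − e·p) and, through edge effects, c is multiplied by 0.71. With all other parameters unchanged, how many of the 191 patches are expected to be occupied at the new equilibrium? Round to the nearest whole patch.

34

Observed p* = 105/191 = 0.54974.
Balance c(1−p*) = e gives e = 0.594×(1 − 0.54974) = 0.26745.
New p* = 0.812 − e/c = 0.812 − 0.26745/0.42174 = 0.17784.
Expected occupied = 191 × 0.17784 = 33.97 ≈ 34.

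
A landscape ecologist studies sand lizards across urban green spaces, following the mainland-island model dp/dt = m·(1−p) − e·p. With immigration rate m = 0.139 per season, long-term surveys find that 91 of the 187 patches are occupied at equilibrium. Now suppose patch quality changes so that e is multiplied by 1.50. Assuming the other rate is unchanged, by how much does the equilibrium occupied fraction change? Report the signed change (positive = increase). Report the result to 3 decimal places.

Observed p* = 91/187 = 0.48663.
Balance m(1−p*) = e·p* gives e = m(1−p*)/p* = 0.139×0.51337/0.48663 = 0.14664.
New p* = m/(m+e) = 0.13900/(0.13900+0.21996) = 0.38723.
Δp* = 0.38723 − 0.48663 = -0.09940.

-0.099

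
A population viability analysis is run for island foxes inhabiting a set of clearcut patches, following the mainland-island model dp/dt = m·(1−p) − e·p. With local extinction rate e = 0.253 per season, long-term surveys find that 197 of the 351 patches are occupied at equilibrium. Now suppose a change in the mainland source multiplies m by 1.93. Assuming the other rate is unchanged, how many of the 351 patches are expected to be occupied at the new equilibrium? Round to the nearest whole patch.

250

Observed p* = 197/351 = 0.56125.
Balance m(1−p*) = e·p* gives m = e·p*/(1−p*) = 0.253×0.56125/0.43875 = 0.32364.
New p* = m/(m+e) = 0.62463/(0.62463+0.25300) = 0.71172.
Expected occupied = 351 × 0.71172 = 249.81 ≈ 250.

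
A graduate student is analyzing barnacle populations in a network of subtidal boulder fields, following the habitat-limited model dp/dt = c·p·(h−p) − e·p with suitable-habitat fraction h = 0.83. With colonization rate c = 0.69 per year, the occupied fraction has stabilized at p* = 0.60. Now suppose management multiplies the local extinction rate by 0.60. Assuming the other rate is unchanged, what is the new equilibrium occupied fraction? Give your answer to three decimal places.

Balance c(h−p*) = e gives e = 0.69×(0.83 − 0.60000) = 0.15870.
New p* = 0.83 − e/c = 0.83 − 0.09522/0.69000 = 0.69200.

0.692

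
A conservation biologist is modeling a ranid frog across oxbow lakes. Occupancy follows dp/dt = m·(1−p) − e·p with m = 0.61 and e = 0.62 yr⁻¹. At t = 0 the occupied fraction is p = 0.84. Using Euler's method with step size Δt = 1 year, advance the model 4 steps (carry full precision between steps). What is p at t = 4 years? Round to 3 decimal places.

Update rule: p ← p + [m·(1−p) − e·p]·Δt with Δt = 1.
p: 0.84000 → 0.41680  (Δp = -0.42320)
p: 0.41680 → 0.51414  (Δp = +0.09734)
p: 0.51414 → 0.49175  (Δp = -0.02239)
p: 0.49175 → 0.49690  (Δp = +0.00515)

0.497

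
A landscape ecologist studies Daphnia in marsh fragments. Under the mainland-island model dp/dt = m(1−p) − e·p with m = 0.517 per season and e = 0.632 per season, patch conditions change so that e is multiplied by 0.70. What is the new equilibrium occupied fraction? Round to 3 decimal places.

Before: p* = 0.517/(0.517+0.632) = 0.4500.
After: m = 0.517, e = 0.4424; p* = 0.517/0.9594 = 0.5389.

0.539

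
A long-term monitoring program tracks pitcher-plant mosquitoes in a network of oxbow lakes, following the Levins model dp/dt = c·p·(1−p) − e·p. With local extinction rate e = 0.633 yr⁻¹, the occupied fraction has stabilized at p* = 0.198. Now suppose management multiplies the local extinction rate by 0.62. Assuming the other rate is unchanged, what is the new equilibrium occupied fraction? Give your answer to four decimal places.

Balance c(1−p*) = e gives c = e/(1 − 0.19800) = 0.633/0.80200 = 0.78928.
New p* = 1 − e/c = 1 − 0.39246/0.78928 = 0.50276.

0.5028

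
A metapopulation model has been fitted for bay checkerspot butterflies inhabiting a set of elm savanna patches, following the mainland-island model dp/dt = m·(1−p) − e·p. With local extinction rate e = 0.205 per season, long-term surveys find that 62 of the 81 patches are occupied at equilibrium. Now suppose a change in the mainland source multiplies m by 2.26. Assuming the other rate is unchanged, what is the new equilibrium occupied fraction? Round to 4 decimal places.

Observed p* = 62/81 = 0.76543.
Balance m(1−p*) = e·p* gives m = e·p*/(1−p*) = 0.205×0.76543/0.23457 = 0.66894.
New p* = m/(m+e) = 1.51180/(1.51180+0.20500) = 0.88059.

0.8806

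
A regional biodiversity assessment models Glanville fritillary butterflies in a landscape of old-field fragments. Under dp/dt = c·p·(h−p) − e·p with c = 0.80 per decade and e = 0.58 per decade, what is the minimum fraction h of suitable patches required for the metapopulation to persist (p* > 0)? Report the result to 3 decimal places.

p* = h − e/c is positive only when h > e/c.
h_min = e/c = 0.58/0.80 = 0.7250.

0.725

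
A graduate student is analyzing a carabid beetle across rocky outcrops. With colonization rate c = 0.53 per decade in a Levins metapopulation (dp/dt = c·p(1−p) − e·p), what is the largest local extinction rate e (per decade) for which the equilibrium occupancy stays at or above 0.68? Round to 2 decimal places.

0.17

1 − e/c ≥ 0.68 ⇒ e ≤ c(1 − 0.68) = 0.53 × 0.3200.
e_max = 0.1696.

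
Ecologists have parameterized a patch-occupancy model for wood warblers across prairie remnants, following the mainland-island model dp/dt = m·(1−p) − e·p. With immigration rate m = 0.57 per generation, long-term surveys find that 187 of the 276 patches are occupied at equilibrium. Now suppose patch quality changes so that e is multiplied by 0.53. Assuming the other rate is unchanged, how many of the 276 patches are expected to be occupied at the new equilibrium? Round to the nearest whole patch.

220

Observed p* = 187/276 = 0.67754.
Balance m(1−p*) = e·p* gives e = m(1−p*)/p* = 0.57×0.32246/0.67754 = 0.27128.
New p* = m/(m+e) = 0.57000/(0.57000+0.14378) = 0.79857.
Expected occupied = 276 × 0.79857 = 220.41 ≈ 220.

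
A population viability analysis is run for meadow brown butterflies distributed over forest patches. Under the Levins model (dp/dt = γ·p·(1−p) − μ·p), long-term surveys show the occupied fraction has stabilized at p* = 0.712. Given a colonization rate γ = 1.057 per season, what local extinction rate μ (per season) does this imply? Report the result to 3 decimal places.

0.304

At equilibrium γ(1−p*) = μ.
μ = 1.057 × (1 − 0.712) = 1.057 × 0.2880 = 0.3044.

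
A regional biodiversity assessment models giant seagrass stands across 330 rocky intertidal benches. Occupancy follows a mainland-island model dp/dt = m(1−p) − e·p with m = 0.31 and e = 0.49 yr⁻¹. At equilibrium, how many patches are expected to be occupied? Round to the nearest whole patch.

p* = m/(m+e) = 0.31/0.8000 = 0.3875.
Expected occupied patches = N × p* = 330 × 0.3875 = 127.87 ≈ 128.

128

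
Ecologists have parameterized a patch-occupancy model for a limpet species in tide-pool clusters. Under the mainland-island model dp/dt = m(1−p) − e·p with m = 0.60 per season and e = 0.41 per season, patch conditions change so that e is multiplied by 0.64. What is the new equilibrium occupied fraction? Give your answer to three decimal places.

Before: p* = 0.60/(0.60+0.41) = 0.5941.
After: m = 0.6, e = 0.2624; p* = 0.6/0.8624 = 0.6957.

0.696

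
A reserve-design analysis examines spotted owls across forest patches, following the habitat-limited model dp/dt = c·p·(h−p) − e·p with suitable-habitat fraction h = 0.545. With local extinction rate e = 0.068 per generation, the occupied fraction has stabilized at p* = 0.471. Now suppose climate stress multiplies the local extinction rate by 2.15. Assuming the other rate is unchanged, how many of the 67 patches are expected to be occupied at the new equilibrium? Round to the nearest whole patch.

Balance c(h−p*) = e gives c = e/(0.545 − 0.47100) = 0.068/0.07400 = 0.91892.
New p* = 0.545 − e/c = 0.545 − 0.14620/0.91892 = 0.38590.
Expected occupied = 67 × 0.38590 = 25.86 ≈ 26.

26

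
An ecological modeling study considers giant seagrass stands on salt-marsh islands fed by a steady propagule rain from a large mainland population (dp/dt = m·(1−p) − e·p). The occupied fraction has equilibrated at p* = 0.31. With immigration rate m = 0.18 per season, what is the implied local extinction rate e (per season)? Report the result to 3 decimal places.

0.401

At equilibrium m(1−p*) = e·p*, so e = m(1−p*)/p*.
e = 0.18 × 0.6900 / 0.31 = 0.4006.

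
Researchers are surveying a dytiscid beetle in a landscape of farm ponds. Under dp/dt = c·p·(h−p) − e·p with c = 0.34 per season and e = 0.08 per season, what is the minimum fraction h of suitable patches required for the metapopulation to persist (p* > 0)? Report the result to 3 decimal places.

0.235

p* = h − e/c is positive only when h > e/c.
h_min = e/c = 0.08/0.34 = 0.2353.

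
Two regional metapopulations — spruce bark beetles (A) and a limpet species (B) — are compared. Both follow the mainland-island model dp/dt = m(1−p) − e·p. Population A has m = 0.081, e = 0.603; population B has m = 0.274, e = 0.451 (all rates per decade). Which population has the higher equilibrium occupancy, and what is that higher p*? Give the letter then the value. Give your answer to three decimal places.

B, 0.378

A: p*_A = m/(m+e) = 0.081/0.6840 = 0.1184.
B: p*_B = 0.274/0.7250 = 0.3779.
B is higher at 0.3779.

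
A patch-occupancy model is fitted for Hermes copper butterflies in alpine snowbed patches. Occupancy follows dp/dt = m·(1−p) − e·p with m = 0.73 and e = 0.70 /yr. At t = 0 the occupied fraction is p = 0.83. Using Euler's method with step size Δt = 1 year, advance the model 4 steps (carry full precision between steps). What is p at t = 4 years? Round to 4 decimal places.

Update rule: p ← p + [m·(1−p) − e·p]·Δt with Δt = 1.
step 1: Δp = -0.45690, p = 0.37310
step 2: Δp = +0.19647, p = 0.56957
step 3: Δp = -0.08448, p = 0.48509
step 4: Δp = +0.03633, p = 0.52141

0.5214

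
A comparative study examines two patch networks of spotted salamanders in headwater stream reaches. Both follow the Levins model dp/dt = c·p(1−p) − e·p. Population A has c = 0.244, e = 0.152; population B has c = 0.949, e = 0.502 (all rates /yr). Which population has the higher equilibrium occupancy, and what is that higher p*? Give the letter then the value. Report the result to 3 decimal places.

B, 0.471

A: p*_A = 1 − 0.152/0.244 = 0.3770.
B: p*_B = 1 − 0.502/0.949 = 0.4710.
B is higher at 0.4710.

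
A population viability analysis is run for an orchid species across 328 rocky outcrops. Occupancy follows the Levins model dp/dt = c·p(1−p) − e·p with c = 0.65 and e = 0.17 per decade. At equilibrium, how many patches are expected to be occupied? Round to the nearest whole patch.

242

p* = 1 − e/c = 1 − 0.17/0.65 = 0.7385.
Expected occupied patches = N × p* = 328 × 0.7385 = 242.22 ≈ 242.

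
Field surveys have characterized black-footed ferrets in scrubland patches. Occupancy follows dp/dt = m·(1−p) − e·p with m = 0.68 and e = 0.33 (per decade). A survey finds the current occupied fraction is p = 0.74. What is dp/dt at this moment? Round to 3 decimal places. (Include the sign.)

-0.067

Colonization term: m·(1−p) = 0.68×0.2600 = 0.17680.
Extinction term: e·p = 0.24420.
dp/dt = 0.17680 − 0.24420 = -0.06740.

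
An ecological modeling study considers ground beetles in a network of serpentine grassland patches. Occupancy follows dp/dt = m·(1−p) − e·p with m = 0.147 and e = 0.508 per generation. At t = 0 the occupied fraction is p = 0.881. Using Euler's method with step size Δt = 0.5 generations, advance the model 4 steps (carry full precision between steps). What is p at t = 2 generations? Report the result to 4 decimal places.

0.3587

Update rule: p ← p + [m·(1−p) − e·p]·Δt with Δt = 0.5.
p: 0.88100 → 0.66597  (Δp = -0.21503)
p: 0.66597 → 0.52137  (Δp = -0.14461)
p: 0.52137 → 0.42412  (Δp = -0.09725)
p: 0.42412 → 0.35872  (Δp = -0.06540)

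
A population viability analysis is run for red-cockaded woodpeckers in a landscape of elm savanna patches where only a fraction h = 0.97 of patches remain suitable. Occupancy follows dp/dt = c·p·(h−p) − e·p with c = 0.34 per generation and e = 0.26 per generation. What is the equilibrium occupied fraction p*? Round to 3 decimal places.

0.205

Setting dp/dt = 0 and dividing by p* gives c·(h−p*) = e.
So p* = h − e/c = 0.97 − 0.26/0.34 = 0.97 − 0.7647 = 0.2053.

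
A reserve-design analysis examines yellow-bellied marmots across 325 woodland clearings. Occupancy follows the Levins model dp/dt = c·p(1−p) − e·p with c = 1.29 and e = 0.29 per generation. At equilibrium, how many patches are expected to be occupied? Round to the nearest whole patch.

p* = 1 − e/c = 1 − 0.29/1.29 = 0.7752.
Expected occupied patches = N × p* = 325 × 0.7752 = 251.94 ≈ 252.

252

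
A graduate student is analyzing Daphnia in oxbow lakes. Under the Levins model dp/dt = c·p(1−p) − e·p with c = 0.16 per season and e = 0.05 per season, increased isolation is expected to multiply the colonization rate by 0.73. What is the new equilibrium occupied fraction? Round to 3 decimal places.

0.572

Before: p* = 1 − 0.05/0.16 = 0.6875.
After the change, c = 0.1168, e = 0.05, so p* = 1 − 0.05/0.1168 = 0.5719.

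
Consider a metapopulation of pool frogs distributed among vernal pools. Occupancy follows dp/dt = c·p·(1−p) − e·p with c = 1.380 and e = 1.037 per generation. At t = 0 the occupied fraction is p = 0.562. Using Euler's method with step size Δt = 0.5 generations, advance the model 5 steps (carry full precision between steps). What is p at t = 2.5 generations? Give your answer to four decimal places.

0.3067

Update rule: p ← p + [c·p·(1−p) − e·p]·Δt with Δt = 0.5.
  1  |  dp/dt·Δt = -0.121549  |  p_1 = 0.440451
  2  |  dp/dt·Δt = -0.058320  |  p_2 = 0.382130
  3  |  dp/dt·Δt = -0.035221  |  p_3 = 0.346909
  4  |  dp/dt·Δt = -0.023544  |  p_4 = 0.323365
  5  |  dp/dt·Δt = -0.016693  |  p_5 = 0.306673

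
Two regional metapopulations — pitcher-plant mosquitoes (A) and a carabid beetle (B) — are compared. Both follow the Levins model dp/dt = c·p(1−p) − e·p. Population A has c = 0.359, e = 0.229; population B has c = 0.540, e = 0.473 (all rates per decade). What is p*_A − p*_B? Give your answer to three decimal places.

A: p*_A = 1 − 0.229/0.359 = 0.3621.
B: p*_B = 1 − 0.473/0.540 = 0.1241.
p*_A − p*_B = 0.3621 − 0.1241 = 0.2380.

0.238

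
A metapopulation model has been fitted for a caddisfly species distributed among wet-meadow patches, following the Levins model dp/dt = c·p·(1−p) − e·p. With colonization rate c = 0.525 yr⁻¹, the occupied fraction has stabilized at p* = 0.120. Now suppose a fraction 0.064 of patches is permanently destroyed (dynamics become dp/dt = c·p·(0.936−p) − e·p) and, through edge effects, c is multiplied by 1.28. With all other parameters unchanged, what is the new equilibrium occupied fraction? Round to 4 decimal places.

0.2485

Balance c(1−p*) = e gives e = 0.525×(1 − 0.12000) = 0.46200.
New p* = 0.936 − e/c = 0.936 − 0.46200/0.67200 = 0.24850.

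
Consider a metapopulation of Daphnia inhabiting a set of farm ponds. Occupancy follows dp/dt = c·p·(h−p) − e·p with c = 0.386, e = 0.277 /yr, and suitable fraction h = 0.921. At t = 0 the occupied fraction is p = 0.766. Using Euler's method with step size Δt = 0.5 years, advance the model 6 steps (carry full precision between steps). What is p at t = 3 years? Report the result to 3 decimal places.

Update rule: p ← p + [c·p·(h−p) − e·p]·Δt with Δt = 0.5.
step 1: Δp = -0.08318, p = 0.68282
step 2: Δp = -0.06318, p = 0.61964
step 3: Δp = -0.04978, p = 0.56986
step 4: Δp = -0.04031, p = 0.52955
step 5: Δp = -0.03334, p = 0.49622
step 6: Δp = -0.02804, p = 0.46817

0.468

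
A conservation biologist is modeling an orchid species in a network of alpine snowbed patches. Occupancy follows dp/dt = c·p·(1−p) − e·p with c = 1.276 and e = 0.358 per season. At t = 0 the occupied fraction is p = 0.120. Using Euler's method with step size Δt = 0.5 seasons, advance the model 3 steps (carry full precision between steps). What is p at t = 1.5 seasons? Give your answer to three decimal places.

0.295

Update rule: p ← p + [c·p·(1−p) − e·p]·Δt with Δt = 0.5.
  1  |  dp/dt·Δt = +0.045893  |  p_1 = 0.165893
  2  |  dp/dt·Δt = +0.058587  |  p_2 = 0.224480
  3  |  dp/dt·Δt = +0.070887  |  p_3 = 0.295366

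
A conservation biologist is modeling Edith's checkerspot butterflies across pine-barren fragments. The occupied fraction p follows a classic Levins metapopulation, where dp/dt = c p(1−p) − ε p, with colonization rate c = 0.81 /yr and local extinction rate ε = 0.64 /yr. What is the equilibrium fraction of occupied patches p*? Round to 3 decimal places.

0.210

At equilibrium, colonization balances extinction: c·p*·(1−p*) = ε·p*.
So p* = 1 − ε/c = 1 − 0.64/0.81 = 1 − 0.7901 = 0.2099.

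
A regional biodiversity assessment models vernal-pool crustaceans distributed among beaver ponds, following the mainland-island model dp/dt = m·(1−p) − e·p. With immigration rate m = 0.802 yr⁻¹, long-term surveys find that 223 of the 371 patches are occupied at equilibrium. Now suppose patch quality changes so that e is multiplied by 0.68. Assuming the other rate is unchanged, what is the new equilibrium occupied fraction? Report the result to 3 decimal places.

Observed p* = 223/371 = 0.60108.
Balance m(1−p*) = e·p* gives e = m(1−p*)/p* = 0.802×0.39892/0.60108 = 0.53226.
New p* = m/(m+e) = 0.80200/(0.80200+0.36194) = 0.68904.

0.689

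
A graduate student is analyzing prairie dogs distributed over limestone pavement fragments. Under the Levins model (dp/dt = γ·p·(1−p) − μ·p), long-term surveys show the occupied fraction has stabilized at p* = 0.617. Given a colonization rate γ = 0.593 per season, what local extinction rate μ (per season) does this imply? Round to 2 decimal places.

0.23

At equilibrium γ(1−p*) = μ.
μ = 0.593 × (1 − 0.617) = 0.593 × 0.3830 = 0.2271.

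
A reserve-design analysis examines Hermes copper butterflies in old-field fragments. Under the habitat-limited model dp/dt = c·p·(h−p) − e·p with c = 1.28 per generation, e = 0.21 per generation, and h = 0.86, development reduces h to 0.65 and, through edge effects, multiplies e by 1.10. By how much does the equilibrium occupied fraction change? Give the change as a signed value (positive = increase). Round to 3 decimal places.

-0.226

Before: p* = h − e/c = 0.86 − 0.21/1.28 = 0.86 − 0.1641 = 0.6959.
After: c = 1.28, e = 0.231, h = 0.65; p* = 0.65 − 0.231/1.28 = 0.4695.
Δp* = 0.4695 − 0.6959 = -0.2264.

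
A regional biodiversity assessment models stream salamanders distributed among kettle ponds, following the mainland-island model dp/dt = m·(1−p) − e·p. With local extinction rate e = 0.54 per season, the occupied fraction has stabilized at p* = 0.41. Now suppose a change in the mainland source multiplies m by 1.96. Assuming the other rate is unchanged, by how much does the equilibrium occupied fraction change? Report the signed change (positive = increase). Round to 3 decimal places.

0.167

Balance m(1−p*) = e·p* gives m = e·p*/(1−p*) = 0.54×0.41000/0.59000 = 0.37525.
New p* = m/(m+e) = 0.73549/(0.73549+0.54000) = 0.57663.
Δp* = 0.57663 − 0.41000 = +0.16663.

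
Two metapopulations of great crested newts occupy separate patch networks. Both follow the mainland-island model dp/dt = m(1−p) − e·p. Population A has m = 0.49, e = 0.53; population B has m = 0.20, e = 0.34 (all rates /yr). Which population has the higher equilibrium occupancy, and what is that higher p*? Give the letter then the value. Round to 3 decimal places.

A, 0.480

A: p*_A = m/(m+e) = 0.49/1.0200 = 0.4804.
B: p*_B = 0.20/0.5400 = 0.3704.
A is higher at 0.4804.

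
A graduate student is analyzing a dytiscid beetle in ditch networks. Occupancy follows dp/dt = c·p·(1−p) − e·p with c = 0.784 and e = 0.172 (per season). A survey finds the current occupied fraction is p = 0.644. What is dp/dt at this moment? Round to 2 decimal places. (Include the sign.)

Colonization term: c·p·(1−p) = 0.784×0.644×0.3560 = 0.17974.
Extinction term: e·p = 0.11077.
dp/dt = 0.17974 − 0.11077 = 0.06897.

0.07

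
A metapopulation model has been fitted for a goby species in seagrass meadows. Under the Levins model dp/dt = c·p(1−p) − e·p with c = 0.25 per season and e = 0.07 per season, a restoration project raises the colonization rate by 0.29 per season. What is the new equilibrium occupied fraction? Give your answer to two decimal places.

Before: p* = 1 − 0.07/0.25 = 0.7200.
After the change, c = 0.54, e = 0.07, so p* = 1 − 0.07/0.54 = 0.8704.

0.87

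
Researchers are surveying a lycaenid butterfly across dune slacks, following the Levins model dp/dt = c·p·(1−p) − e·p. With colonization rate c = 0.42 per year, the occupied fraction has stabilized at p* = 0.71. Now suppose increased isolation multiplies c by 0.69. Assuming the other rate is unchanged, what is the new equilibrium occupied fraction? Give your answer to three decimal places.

0.580

Balance c(1−p*) = e gives e = 0.42×(1 − 0.71000) = 0.12180.
New p* = 1 − e/c = 1 − 0.12180/0.28980 = 0.57971.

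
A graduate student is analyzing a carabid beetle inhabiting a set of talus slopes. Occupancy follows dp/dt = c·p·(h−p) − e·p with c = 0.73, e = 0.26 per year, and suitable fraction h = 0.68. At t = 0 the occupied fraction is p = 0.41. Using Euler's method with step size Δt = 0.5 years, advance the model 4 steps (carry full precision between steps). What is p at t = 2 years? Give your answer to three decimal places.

Update rule: p ← p + [c·p·(h−p) − e·p]·Δt with Δt = 0.5.
p: 0.41000 → 0.39711  (Δp = -0.01289)
p: 0.39711 → 0.38649  (Δp = -0.01062)
p: 0.38649 → 0.37765  (Δp = -0.00884)
p: 0.37765 → 0.37023  (Δp = -0.00742)

0.370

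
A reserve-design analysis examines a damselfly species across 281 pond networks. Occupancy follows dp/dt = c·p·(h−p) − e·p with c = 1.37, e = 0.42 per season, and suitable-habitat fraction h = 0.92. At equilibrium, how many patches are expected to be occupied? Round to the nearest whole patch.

172

p* = h − e/c = 0.92 − 0.3066 = 0.6134.
Expected occupied patches = N × p* = 281 × 0.6134 = 172.37 ≈ 172.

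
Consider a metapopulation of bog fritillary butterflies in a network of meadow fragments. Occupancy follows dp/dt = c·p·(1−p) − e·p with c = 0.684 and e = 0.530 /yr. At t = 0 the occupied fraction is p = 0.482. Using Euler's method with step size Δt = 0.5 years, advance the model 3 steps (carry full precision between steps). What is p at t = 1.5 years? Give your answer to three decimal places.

0.382

Update rule: p ← p + [c·p·(1−p) − e·p]·Δt with Δt = 0.5.
p: 0.48200 → 0.43966  (Δp = -0.04234)
p: 0.43966 → 0.40740  (Δp = -0.03225)
p: 0.40740 → 0.38201  (Δp = -0.02539)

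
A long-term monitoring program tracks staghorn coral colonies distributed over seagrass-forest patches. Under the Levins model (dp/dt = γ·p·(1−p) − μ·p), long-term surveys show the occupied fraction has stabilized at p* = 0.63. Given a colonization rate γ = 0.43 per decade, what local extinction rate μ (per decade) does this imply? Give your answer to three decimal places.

0.159

At equilibrium γ(1−p*) = μ.
μ = 0.43 × (1 − 0.63) = 0.43 × 0.3700 = 0.1591.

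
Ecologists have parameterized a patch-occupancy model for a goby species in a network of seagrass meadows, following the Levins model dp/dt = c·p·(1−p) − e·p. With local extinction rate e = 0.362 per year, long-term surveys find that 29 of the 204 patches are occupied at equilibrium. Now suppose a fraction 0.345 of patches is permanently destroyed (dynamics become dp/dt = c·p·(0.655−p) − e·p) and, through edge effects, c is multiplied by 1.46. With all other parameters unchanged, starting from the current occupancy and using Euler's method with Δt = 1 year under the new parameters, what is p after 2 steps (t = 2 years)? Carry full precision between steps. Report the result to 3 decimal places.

Observed p* = 29/204 = 0.14216.
Balance c(1−p*) = e gives c = e/(1 − 0.14216) = 0.362/0.85784 = 0.42199.
Starting from p₀ = 0.14216; update p ← p + (dp/dt)·Δt with the new parameters.
t = 1: p = 0.14216 + (-0.00654) = 0.13561
t = 2: p = 0.13561 + (-0.00570) = 0.12992

0.130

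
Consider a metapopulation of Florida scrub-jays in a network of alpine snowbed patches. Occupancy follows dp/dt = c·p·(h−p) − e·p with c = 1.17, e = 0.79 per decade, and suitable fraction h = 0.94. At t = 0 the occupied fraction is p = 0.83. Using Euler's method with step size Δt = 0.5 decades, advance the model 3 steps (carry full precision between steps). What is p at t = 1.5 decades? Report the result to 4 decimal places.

Update rule: p ← p + [c·p·(h−p) − e·p]·Δt with Δt = 0.5.
p: 0.83000 → 0.55556  (Δp = -0.27444)
p: 0.55556 → 0.46106  (Δp = -0.09450)
p: 0.46106 → 0.40812  (Δp = -0.05294)

0.4081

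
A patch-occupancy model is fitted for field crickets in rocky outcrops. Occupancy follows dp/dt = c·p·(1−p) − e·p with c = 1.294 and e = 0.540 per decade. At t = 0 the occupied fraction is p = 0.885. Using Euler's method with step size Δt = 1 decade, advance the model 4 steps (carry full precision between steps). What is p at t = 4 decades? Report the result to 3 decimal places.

Update rule: p ← p + [c·p·(1−p) − e·p]·Δt with Δt = 1.
p: 0.88500 → 0.53880  (Δp = -0.34620)
p: 0.53880 → 0.56940  (Δp = +0.03060)
p: 0.56940 → 0.57919  (Δp = +0.00979)
p: 0.57919 → 0.58181  (Δp = +0.00262)

0.582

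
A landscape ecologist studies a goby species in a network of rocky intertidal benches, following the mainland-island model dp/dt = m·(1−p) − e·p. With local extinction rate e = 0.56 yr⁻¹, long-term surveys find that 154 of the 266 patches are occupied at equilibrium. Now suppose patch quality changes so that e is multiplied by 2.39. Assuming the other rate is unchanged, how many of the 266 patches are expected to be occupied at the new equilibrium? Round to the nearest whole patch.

Observed p* = 154/266 = 0.57895.
Balance m(1−p*) = e·p* gives m = e·p*/(1−p*) = 0.56×0.57895/0.42105 = 0.77001.
New p* = m/(m+e) = 0.77001/(0.77001+1.33840) = 0.36521.
Expected occupied = 266 × 0.36521 = 97.15 ≈ 97.

97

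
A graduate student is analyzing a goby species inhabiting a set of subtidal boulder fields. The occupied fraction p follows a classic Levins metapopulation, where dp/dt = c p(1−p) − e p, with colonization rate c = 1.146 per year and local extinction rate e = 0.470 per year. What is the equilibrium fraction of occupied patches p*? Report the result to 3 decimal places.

0.590

At equilibrium, colonization balances extinction: c·p*·(1−p*) = e·p*.
So p* = 1 − e/c = 1 − 0.470/1.146 = 1 − 0.4101 = 0.5899.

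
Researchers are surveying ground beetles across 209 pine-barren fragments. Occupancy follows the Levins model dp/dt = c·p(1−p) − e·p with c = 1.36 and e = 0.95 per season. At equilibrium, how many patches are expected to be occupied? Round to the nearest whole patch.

63

p* = 1 − e/c = 1 − 0.95/1.36 = 0.3015.
Expected occupied patches = N × p* = 209 × 0.3015 = 63.01 ≈ 63.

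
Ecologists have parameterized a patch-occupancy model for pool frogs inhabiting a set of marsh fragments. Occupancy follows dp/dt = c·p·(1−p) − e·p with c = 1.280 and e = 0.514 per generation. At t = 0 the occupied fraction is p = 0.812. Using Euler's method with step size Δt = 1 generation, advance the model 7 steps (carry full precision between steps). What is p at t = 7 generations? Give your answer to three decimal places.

0.598

Update rule: p ← p + [c·p·(1−p) − e·p]·Δt with Δt = 1.
  1  |  dp/dt·Δt = -0.221968  |  p_1 = 0.590032
  2  |  dp/dt·Δt = +0.006348  |  p_2 = 0.596380
  3  |  dp/dt·Δt = +0.001571  |  p_3 = 0.597951
  4  |  dp/dt·Δt = +0.000373  |  p_4 = 0.598323
  5  |  dp/dt·Δt = +0.000087  |  p_5 = 0.598411
  6  |  dp/dt·Δt = +0.000020  |  p_6 = 0.598431
  7  |  dp/dt·Δt = +0.000005  |  p_7 = 0.598436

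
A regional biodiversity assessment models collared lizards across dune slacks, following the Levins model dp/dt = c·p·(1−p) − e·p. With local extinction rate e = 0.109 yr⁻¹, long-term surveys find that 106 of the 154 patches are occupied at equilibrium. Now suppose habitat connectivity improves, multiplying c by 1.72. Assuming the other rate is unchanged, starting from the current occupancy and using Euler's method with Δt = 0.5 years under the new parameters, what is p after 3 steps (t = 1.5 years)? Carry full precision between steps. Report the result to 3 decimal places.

0.756

Observed p* = 106/154 = 0.68831.
Balance c(1−p*) = e gives c = e/(1 − 0.68831) = 0.109/0.31169 = 0.34971.
Starting from p₀ = 0.68831; update p ← p + (dp/dt)·Δt with the new parameters.
t = 0.5: p = 0.68831 + (+0.02701) = 0.71532
t = 1: p = 0.71532 + (+0.02226) = 0.73758
t = 1.5: p = 0.73758 + (+0.01801) = 0.75559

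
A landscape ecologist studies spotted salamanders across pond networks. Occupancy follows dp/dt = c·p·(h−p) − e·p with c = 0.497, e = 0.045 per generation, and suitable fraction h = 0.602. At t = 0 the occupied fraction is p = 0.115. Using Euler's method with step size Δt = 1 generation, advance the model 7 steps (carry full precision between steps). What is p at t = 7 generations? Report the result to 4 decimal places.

Update rule: p ← p + [c·p·(h−p) − e·p]·Δt with Δt = 1.
t = 1: p = 0.11500 + (+0.02266) = 0.13766
t = 2: p = 0.13766 + (+0.02557) = 0.16323
t = 3: p = 0.16323 + (+0.02825) = 0.19148
t = 4: p = 0.19148 + (+0.03045) = 0.22193
t = 5: p = 0.22193 + (+0.03193) = 0.25387
t = 6: p = 0.25387 + (+0.03250) = 0.28637
t = 7: p = 0.28637 + (+0.03204) = 0.31841

0.3184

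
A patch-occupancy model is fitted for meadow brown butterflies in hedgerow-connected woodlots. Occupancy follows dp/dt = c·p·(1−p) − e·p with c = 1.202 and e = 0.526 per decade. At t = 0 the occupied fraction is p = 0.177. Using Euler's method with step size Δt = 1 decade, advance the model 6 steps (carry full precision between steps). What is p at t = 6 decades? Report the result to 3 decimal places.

Update rule: p ← p + [c·p·(1−p) − e·p]·Δt with Δt = 1.
step 1: Δp = +0.08199, p = 0.25899
step 2: Δp = +0.09445, p = 0.35345
step 3: Δp = +0.08877, p = 0.44222
step 4: Δp = +0.06388, p = 0.50610
step 5: Δp = +0.03425, p = 0.54035
step 6: Δp = +0.01432, p = 0.55467

0.555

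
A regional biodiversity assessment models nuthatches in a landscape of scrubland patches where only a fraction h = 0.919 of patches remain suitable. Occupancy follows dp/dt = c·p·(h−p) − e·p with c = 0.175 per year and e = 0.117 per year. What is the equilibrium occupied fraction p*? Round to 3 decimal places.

Setting dp/dt = 0 and dividing by p* gives c·(h−p*) = e.
So p* = h − e/c = 0.919 − 0.117/0.175 = 0.919 − 0.6686 = 0.2504.

0.250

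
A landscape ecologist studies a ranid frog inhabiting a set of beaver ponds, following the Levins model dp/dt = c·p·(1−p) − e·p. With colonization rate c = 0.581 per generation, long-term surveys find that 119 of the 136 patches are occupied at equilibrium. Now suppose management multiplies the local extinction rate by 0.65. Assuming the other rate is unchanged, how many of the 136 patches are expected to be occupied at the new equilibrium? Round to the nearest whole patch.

125

Observed p* = 119/136 = 0.87500.
Balance c(1−p*) = e gives e = 0.581×(1 − 0.87500) = 0.07262.
New p* = 1 − e/c = 1 − 0.04720/0.58100 = 0.91876.
Expected occupied = 136 × 0.91876 = 124.95 ≈ 125.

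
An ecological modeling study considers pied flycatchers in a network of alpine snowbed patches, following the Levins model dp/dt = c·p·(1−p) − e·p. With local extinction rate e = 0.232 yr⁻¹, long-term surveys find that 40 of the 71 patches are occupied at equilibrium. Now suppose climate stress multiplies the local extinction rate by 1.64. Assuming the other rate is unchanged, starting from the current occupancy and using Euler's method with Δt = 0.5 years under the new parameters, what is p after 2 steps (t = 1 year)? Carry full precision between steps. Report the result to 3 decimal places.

Observed p* = 40/71 = 0.56338.
Balance c(1−p*) = e gives c = e/(1 − 0.56338) = 0.232/0.43662 = 0.53135.
Starting from p₀ = 0.56338; update p ← p + (dp/dt)·Δt with the new parameters.
p: 0.56338 → 0.52155  (Δp = -0.04183)
p: 0.52155 → 0.48863  (Δp = -0.03292)

0.489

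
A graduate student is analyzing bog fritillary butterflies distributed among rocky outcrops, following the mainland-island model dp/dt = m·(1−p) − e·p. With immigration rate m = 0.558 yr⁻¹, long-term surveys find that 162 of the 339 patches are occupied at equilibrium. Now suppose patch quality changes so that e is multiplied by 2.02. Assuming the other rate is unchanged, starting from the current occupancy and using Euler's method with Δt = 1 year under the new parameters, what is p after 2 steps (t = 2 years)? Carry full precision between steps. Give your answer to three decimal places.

Observed p* = 162/339 = 0.47788.
Balance m(1−p*) = e·p* gives e = m(1−p*)/p* = 0.558×0.52212/0.47788 = 0.60967.
Starting from p₀ = 0.47788; update p ← p + (dp/dt)·Δt with the new parameters.
  1  |  dp/dt·Δt = -0.297172  |  p_1 = 0.180704
  2  |  dp/dt·Δt = +0.234625  |  p_2 = 0.415329

0.415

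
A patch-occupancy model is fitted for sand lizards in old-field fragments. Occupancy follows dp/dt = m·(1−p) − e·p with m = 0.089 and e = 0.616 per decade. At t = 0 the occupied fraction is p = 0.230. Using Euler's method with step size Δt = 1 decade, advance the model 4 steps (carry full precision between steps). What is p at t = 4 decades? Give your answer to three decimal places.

Update rule: p ← p + [m·(1−p) − e·p]·Δt with Δt = 1.
p: 0.23000 → 0.15685  (Δp = -0.07315)
p: 0.15685 → 0.13527  (Δp = -0.02158)
p: 0.13527 → 0.12890  (Δp = -0.00637)
p: 0.12890 → 0.12703  (Δp = -0.00188)

0.127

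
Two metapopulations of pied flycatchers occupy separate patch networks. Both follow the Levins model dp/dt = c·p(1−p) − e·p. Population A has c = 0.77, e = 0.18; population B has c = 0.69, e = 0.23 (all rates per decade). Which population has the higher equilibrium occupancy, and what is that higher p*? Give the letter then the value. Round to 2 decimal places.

A, 0.77

A: p*_A = 1 − 0.18/0.77 = 0.7662.
B: p*_B = 1 − 0.23/0.69 = 0.6667.
A is higher at 0.7662.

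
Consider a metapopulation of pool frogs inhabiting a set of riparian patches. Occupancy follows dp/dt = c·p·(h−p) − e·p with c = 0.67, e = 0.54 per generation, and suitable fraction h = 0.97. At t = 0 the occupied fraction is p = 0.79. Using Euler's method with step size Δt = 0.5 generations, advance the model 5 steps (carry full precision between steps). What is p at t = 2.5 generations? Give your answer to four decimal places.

0.3818

Update rule: p ← p + [c·p·(h−p) − e·p]·Δt with Δt = 0.5.
  1  |  dp/dt·Δt = -0.165663  |  p_1 = 0.624337
  2  |  dp/dt·Δt = -0.096275  |  p_2 = 0.528062
  3  |  dp/dt·Δt = -0.064398  |  p_3 = 0.463665
  4  |  dp/dt·Δt = -0.046542  |  p_4 = 0.417123
  5  |  dp/dt·Δt = -0.035366  |  p_5 = 0.381757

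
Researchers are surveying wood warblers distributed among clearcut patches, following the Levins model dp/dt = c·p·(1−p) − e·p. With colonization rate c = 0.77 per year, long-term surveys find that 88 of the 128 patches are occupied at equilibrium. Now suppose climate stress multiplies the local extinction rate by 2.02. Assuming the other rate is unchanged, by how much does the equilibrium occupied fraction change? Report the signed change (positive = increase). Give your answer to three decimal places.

Observed p* = 88/128 = 0.68750.
Balance c(1−p*) = e gives e = 0.77×(1 − 0.68750) = 0.24063.
New p* = 1 − e/c = 1 − 0.48607/0.77000 = 0.36874.
Δp* = 0.36874 − 0.68750 = -0.31876.

-0.319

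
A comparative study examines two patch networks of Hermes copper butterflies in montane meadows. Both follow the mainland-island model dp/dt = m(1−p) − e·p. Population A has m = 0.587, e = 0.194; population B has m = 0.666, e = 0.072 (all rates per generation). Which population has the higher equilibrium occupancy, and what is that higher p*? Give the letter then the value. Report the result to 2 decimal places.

B, 0.90

A: p*_A = m/(m+e) = 0.587/0.7810 = 0.7516.
B: p*_B = 0.666/0.7380 = 0.9024.
B is higher at 0.9024.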